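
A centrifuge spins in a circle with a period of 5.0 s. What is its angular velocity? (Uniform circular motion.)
ω = 2π/T = 2π/5.0 = 1.2566 rad/s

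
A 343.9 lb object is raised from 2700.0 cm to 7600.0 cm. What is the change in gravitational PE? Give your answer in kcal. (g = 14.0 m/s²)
ΔPE = mg(h₂ − h₁) = 156 kg × 14.0 m/s² × (76 − 27) m = 1.07e+05 J = 25.58 kcal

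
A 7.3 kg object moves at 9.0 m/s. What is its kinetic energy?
KE = ½mv² = ½×7.3×9.0² = 295.65 J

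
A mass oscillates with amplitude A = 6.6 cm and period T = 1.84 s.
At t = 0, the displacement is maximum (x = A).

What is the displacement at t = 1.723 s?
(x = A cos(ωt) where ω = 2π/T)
ω = 2π/T = 2π/1.84 = 3.415 rad/s
x = A cos(ωt) = 6.6×cos(3.415×1.723) = 6.08 cm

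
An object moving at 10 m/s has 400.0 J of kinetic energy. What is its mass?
KE = ½mv² → m = 2KE/v² = 2×400.0/10² = 8.0 kg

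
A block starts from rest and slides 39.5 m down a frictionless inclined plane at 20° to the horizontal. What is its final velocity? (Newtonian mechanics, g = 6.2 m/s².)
a = g sin(θ) = 6.2 × sin(20°) = 2.12 m/s²
v = √(2ad) = √(2 × 2.12 × 39.5) = 12.94 m/s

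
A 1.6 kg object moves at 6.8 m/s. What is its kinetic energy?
KE = ½mv² = ½×1.6×6.8² = 36.992 J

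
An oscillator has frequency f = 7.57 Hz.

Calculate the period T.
T = 1/f = 1/7.57 = 0.1321 s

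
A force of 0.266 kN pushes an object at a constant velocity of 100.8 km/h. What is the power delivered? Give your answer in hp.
P = Fv = 266 N × 28 m/s = 7448 W = 9.988 hp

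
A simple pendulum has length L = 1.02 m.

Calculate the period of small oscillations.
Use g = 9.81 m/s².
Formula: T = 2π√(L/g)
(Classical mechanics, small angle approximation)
T = 2π√(L/g) = 2π√(1.02/9.81) = 2.026 s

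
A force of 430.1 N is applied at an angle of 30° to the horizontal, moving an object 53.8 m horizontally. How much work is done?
W = Fd cosθ = 430.1×53.8×cos(30°) = 20039.0 J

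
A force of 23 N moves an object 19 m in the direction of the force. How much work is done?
W = Fd = 23×19 = 437.0 J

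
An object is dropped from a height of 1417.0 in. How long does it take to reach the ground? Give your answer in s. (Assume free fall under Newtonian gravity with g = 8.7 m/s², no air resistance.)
t = √(2h/g) (with unit conversion) = 2.876 s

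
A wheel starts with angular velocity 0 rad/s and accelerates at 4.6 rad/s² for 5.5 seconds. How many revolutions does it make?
θ = ω₀t + ½αt² = 0×5.5 + ½×4.6×5.5² = 69.57 rad
Revolutions = θ/(2π) = 69.57/(2π) = 11.07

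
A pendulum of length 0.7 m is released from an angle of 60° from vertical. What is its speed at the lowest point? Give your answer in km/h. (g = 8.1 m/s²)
h = L(1 − cosθ) = 0.7×(1 − cos60°) = 0.35 m
v = √(2gh) = √(2×8.1×0.35) = 2.381 m/s = 8.572 km/h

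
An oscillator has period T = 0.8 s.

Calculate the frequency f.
f = 1/T = 1/0.8 = 1.25 Hz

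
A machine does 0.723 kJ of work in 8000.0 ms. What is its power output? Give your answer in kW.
P = W/t = 723 J / 8 s = 90.38 W = 0.09037 kW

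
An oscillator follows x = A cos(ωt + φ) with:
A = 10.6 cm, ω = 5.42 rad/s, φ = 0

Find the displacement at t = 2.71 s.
x = A cos(ωt + φ) = 10.6×cos(5.42×2.71 + 0) = -5.55 cm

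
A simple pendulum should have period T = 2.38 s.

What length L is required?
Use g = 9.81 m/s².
T = 2π√(L/g) → L = g(T/2π)² = 9.81×(2.38/2π)² = 1.408 m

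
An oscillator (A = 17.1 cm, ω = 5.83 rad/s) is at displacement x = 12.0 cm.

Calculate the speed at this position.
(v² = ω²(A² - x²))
v = ω√(A² − x²) = 5.83×√(0.171² − 0.12²) = 0.7102 m/s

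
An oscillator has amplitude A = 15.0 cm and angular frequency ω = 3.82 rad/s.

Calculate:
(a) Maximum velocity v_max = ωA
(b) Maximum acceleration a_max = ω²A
v_max = ωA = 3.82×0.15 = 0.573 m/s
a_max = ω²A = 3.82²×0.15 = 2.189 m/s²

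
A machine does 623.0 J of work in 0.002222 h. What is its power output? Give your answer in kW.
P = W/t = 623 J / 7.999 s = 77.88 W = 0.07788 kW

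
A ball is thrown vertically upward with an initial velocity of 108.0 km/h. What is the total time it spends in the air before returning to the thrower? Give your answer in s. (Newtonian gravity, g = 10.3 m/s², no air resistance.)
t_total = 2v₀/g (with unit conversion) = 5.825 s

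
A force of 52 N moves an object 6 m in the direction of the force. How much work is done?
W = Fd = 52×6 = 312.0 J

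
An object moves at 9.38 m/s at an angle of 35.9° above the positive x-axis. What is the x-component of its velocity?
vₓ = v cos(θ) = 9.38 × cos(35.9°) = 7.6 m/s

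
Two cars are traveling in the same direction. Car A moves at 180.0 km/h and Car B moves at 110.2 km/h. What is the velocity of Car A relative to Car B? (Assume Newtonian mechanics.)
v_rel = v_A - v_B = 180.0 - 110.2 = 69.8 km/h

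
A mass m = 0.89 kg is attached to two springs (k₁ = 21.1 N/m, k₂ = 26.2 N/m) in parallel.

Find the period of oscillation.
k_eq = k₁+k₂ = 47.3 N/m
T = 2π√(m/k_eq) = 2π√(0.89/47.3) = 0.8619 s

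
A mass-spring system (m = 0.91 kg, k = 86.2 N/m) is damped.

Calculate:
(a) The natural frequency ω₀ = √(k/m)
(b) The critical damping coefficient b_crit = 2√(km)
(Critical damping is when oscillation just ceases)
ω₀ = √(k/m) = √(86.2/0.91) = 9.733 rad/s
b_crit = 2√(km) = 2√(86.2×0.91) = 17.71 kg/s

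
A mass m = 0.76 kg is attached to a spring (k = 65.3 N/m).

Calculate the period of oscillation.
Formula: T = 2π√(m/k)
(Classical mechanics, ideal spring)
T = 2π√(m/k) = 2π√(0.76/65.3) = 0.6778 s; f = 1/T = 1.475 Hz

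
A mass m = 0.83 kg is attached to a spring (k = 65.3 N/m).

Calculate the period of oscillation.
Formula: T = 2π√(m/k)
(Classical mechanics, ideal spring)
T = 2π√(m/k) = 2π√(0.83/65.3) = 0.7084 s; f = 1/T = 1.412 Hz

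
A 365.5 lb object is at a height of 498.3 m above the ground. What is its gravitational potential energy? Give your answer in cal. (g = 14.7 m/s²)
PE = mgh = 165.8 kg × 14.7 m/s² × 498.3 m = 1.214e+06 J = 290200.0 cal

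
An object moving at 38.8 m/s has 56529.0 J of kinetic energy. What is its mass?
KE = ½mv² → m = 2KE/v² = 2×56529.0/38.8² = 75.1 kg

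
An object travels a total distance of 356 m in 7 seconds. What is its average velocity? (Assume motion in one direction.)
v_avg = Δd / Δt = 356 / 7 = 50.86 m/s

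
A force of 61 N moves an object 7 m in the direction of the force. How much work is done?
W = Fd = 61×7 = 427.0 J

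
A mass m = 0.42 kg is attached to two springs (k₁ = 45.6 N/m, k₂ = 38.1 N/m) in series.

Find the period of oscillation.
k_eq = k₁k₂/(k₁+k₂) = 20.76 N/m
T = 2π√(m/k_eq) = 2π√(0.42/20.76) = 0.8938 s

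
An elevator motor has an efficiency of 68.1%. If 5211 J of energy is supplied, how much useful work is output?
W_out = η × W_in = 0.681 × 5211 = 3548.7 J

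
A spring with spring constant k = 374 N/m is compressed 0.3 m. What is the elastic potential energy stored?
PE = ½kx² = ½×374×0.3² = 16.83 J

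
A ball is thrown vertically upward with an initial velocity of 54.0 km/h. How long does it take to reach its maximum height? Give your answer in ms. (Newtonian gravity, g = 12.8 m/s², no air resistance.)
t_up = v₀/g (with unit conversion) = 1172.0 ms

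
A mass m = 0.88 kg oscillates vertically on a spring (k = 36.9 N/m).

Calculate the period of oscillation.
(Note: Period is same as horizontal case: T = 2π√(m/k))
T = 2π√(m/k) = 2π√(0.88/36.9) = 0.9703 s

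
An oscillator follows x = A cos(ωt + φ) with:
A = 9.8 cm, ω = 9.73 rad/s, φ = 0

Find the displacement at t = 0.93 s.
x = A cos(ωt + φ) = 9.8×cos(9.73×0.93 + 0) = -9.116 cm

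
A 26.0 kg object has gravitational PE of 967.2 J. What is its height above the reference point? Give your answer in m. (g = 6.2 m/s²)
PE = mgh → h = PE/(mg) = 967.2 J / (26 kg × 6.2 m/s²) = 6 m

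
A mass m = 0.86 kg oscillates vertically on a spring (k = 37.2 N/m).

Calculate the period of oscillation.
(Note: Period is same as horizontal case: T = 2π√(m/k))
T = 2π√(m/k) = 2π√(0.86/37.2) = 0.9553 s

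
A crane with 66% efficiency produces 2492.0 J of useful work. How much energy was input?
W_in = W_out/η = 2492.0/0.66 = 3775.8 J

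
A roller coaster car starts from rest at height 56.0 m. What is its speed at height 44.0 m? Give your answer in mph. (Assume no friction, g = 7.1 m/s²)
mgh₁ = ½mv₂² + mgh₂ → v₂ = √(2g(h₁−h₂)) = √(2×7.1×(56−44)) = 13.05 m/s = 29.2 mph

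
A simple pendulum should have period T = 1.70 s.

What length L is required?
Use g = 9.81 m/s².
T = 2π√(L/g) → L = g(T/2π)² = 9.81×(1.7/2π)² = 0.7181 m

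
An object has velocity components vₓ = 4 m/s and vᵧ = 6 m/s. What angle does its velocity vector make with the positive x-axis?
θ = arctan(vᵧ/vₓ) = arctan(6/4) = 56.31°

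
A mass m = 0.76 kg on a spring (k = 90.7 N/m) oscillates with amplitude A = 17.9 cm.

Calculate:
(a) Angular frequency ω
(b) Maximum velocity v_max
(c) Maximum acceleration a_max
ω = √(k/m) = √(90.7/0.76) = 10.92 rad/s
v_max = ωA = 10.92×0.179 = 1.955 m/s
a_max = ω²A = 10.92²×0.179 = 21.36 m/s²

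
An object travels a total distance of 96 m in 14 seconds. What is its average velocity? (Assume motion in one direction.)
v_avg = Δd / Δt = 96 / 14 = 6.86 m/s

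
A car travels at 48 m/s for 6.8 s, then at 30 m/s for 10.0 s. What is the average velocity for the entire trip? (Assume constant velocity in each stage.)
d₁ = v₁t₁ = 48 × 6.8 = 326.4 m
d₂ = v₂t₂ = 30 × 10.0 = 300 m
d_total = 626.4 m, t_total = 16.8 s
v_avg = d_total/t_total = 626.4/16.8 = 37.29 m/s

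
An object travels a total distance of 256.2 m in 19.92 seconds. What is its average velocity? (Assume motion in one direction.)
v_avg = Δd / Δt = 256.2 / 19.92 = 12.86 m/s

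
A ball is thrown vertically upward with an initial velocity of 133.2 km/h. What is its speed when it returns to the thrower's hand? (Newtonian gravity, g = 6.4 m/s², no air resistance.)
By conservation of energy, the ball returns at the same speed = 133.2 km/h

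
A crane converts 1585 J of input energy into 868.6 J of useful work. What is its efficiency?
η = W_out/W_in = 868.6/1585 = 0.548 = 54.8%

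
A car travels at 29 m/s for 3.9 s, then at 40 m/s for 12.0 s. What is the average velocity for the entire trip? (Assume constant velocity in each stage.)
d₁ = v₁t₁ = 29 × 3.9 = 113.1 m
d₂ = v₂t₂ = 40 × 12.0 = 480 m
d_total = 593.1 m, t_total = 15.9 s
v_avg = d_total/t_total = 593.1/15.9 = 37.3 m/s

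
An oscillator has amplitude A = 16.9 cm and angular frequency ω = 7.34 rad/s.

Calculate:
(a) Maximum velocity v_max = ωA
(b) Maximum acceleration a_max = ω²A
v_max = ωA = 7.34×0.169 = 1.24 m/s
a_max = ω²A = 7.34²×0.169 = 9.105 m/s²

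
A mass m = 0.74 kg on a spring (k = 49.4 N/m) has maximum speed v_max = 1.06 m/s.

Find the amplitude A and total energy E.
½mv²_max = ½kA² → A = v_max√(m/k) = 1.06×√(0.74/49.4) = 0.1297 m = 12.97 cm
E = ½mv²_max = ½×0.74×1.06² = 0.4157 J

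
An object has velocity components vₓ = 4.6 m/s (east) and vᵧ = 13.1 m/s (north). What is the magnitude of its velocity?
|v| = √(vₓ² + vᵧ²) = √(4.6² + 13.1²) = √(192.77) = 13.88 m/s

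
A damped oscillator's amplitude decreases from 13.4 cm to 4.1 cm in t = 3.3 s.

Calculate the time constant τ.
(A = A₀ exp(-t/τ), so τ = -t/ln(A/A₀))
A/A₀ = 4.1/13.4 = 0.306; ln(A/A₀) = -1.184
τ = −t/ln(A/A₀) = −3.3/-1.184 = 2.787 s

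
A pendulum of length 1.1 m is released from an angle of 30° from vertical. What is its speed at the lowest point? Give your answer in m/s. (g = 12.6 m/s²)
h = L(1 − cosθ) = 1.1×(1 − cos30°) = 0.1474 m
v = √(2gh) = √(2×12.6×0.1474) = 1.927 m/s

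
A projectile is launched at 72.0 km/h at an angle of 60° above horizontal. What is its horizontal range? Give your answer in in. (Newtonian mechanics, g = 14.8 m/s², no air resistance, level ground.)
R = v₀² sin(2θ) / g (with unit conversion) = 921.5 in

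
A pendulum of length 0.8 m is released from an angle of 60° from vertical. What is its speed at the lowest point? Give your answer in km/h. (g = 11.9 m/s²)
h = L(1 − cosθ) = 0.8×(1 − cos60°) = 0.4 m
v = √(2gh) = √(2×11.9×0.4) = 3.085 m/s = 11.11 km/h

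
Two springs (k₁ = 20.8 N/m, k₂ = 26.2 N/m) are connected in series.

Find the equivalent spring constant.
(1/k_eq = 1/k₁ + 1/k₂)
1/k_eq = 1/20.8 + 1/26.2 = 0.086245; k_eq = 11.59 N/m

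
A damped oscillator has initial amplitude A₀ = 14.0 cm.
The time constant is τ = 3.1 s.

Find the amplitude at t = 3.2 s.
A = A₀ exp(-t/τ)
A = A₀ exp(−t/τ) = 14.0×exp(−3.2/3.1) = 4.987 cm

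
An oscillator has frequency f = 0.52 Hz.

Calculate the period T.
T = 1/f = 1/0.52 = 1.923 s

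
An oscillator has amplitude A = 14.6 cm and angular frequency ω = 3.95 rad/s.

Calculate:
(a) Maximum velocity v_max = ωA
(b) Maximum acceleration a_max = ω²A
v_max = ωA = 3.95×0.146 = 0.5767 m/s
a_max = ω²A = 3.95²×0.146 = 2.278 m/s²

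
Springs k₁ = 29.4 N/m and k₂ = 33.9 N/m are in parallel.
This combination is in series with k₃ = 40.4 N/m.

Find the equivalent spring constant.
k₁₂ = k₁ + k₂ = 63.3 N/m (parallel)
1/k_eq = 1/k₁₂ + 1/k₃ → k_eq = 24.66 N/m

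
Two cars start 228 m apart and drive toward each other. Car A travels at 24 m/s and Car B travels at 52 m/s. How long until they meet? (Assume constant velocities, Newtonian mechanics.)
Combined speed: v_combined = 24 + 52 = 76 m/s
Time to meet: t = d/76 = 228/76 = 3.0 s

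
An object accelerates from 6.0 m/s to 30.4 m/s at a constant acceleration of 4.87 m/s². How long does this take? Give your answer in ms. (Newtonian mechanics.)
t = (v - v₀)/a (with unit conversion) = 5010.0 ms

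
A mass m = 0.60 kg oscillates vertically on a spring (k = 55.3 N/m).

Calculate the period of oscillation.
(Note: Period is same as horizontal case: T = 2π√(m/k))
T = 2π√(m/k) = 2π√(0.6/55.3) = 0.6545 s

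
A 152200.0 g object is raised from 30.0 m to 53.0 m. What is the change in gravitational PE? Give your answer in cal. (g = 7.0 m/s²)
ΔPE = mg(h₂ − h₁) = 152.2 kg × 7.0 m/s² × (53 − 30) m = 2.45e+04 J = 5857.0 cal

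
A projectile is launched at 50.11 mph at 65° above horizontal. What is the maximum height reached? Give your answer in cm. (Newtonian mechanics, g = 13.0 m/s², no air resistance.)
H = v₀²sin²(θ)/(2g) (with unit conversion) = 1585.0 cm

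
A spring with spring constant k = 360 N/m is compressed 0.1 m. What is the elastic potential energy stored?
PE = ½kx² = ½×360×0.1² = 1.8 J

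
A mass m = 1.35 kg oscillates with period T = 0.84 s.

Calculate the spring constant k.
T = 2π√(m/k) → k = m(2π/T)² = 1.35×(2π/0.84)² = 75.53 N/m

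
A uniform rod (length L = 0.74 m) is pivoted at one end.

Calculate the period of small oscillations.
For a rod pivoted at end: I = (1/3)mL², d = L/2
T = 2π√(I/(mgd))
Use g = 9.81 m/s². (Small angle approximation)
I/m = (1/3)L² = 0.1825 m²; d = L/2 = 0.37 m
T = 2π√(I/(mgd)) = 2π√(0.1825/(9.81×0.37)) = 1.409 s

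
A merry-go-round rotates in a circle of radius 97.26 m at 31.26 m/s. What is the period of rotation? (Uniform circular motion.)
T = 2πr/v = 2π×97.26/31.26 = 19.55 s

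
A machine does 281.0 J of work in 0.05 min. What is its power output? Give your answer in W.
P = W/t = 281 J / 3 s = 93.67 W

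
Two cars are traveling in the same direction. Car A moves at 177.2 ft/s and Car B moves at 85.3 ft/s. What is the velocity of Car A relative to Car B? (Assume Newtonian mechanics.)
v_rel = v_A - v_B = 177.2 - 85.3 = 91.9 ft/s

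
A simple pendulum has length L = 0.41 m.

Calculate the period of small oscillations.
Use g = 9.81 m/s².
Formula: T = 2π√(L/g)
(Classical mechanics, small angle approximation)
T = 2π√(L/g) = 2π√(0.41/9.81) = 1.285 s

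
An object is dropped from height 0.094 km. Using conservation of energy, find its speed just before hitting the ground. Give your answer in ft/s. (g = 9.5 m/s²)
mgh = ½mv² → v = √(2gh) = √(2×9.5×94) = 42.26 m/s = 138.7 ft/s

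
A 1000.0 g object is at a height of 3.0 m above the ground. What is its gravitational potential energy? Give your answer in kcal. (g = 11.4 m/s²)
PE = mgh = 1 kg × 11.4 m/s² × 3 m = 34.2 J = 0.008174 kcal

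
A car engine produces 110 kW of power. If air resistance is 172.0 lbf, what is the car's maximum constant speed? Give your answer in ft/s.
P = Fv → v = P/F = 110000 W / 765.1 N = 143.8 m/s = 471.7 ft/s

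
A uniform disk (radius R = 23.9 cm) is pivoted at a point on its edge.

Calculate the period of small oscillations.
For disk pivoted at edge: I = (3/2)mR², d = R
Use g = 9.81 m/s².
I/m = (3/2)R² = 0.08568 m²; d = R = 0.239 m
T = 2π√((3/2)R²/(gR)) = 2π√(3R/(2g)) = 1.201 s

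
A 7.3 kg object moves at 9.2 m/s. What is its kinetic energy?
KE = ½mv² = ½×7.3×9.2² = 308.936 J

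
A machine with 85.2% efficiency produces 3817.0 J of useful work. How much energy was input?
W_in = W_out/η = 3817.0/0.852 = 4480.0 J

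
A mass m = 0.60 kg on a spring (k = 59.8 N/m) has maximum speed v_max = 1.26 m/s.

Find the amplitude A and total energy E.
½mv²_max = ½kA² → A = v_max√(m/k) = 1.26×√(0.6/59.8) = 0.1262 m = 12.62 cm
E = ½mv²_max = ½×0.6×1.26² = 0.4763 J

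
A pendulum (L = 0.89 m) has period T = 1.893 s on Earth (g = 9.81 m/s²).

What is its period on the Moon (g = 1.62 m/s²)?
T = 2π√(L/g), so T_moon/T_earth = √(g_earth/g_moon)
T_moon = 2π√(0.89/1.62) = 4.657 s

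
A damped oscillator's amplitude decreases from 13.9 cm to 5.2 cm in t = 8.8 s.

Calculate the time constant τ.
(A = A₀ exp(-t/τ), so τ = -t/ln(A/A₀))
A/A₀ = 5.2/13.9 = 0.3741; ln(A/A₀) = -0.9832
τ = −t/ln(A/A₀) = −8.8/-0.9832 = 8.95 s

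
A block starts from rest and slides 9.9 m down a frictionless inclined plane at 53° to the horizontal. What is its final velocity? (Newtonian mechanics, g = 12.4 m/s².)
a = g sin(θ) = 12.4 × sin(53°) = 9.9 m/s²
v = √(2ad) = √(2 × 9.9 × 9.9) = 14.0 m/s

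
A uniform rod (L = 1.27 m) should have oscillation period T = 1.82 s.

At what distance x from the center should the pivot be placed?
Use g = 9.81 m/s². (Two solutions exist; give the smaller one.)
T = 2π√((L²/12 + x²)/(gx)). Let c = T²g/(4π²) = 0.8231.
x² − cx + L²/12 = 0 → x = (c − √(c² − L²/3))/2 = 0.2246 m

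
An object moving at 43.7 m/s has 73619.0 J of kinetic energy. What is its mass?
KE = ½mv² → m = 2KE/v² = 2×73619.0/43.7² = 77.1 kg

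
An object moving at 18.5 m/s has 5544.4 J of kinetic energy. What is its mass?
KE = ½mv² → m = 2KE/v² = 2×5544.4/18.5² = 32.4 kg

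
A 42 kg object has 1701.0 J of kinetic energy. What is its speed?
KE = ½mv² → v = √(2KE/m) = √(2×1701.0/42) = 9.0 m/s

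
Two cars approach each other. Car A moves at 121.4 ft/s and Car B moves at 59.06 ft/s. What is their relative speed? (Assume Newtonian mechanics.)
v_rel = v_A + v_B = 121.4 + 59.06 = 180.5 ft/s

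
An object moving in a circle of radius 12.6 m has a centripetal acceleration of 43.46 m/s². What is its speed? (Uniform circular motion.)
v = √(a_c × r) = √(43.46 × 12.6) = 23.4 m/s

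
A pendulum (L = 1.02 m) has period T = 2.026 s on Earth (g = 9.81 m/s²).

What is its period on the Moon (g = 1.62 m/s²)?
T = 2π√(L/g), so T_moon/T_earth = √(g_earth/g_moon)
T_moon = 2π√(1.02/1.62) = 4.986 s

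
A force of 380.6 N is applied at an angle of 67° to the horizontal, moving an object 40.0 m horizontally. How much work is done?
W = Fd cosθ = 380.6×40.0×cos(67°) = 5948.5 J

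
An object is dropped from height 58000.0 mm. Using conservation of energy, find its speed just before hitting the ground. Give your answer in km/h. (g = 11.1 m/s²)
mgh = ½mv² → v = √(2gh) = √(2×11.1×58) = 35.88 m/s = 129.2 km/h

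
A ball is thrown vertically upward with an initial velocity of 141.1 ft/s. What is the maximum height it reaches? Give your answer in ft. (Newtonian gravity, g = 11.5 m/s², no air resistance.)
h_max = v₀²/(2g) (with unit conversion) = 263.8 ft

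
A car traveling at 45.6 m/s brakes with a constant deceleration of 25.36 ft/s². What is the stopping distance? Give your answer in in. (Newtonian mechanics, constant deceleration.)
d = v₀² / (2a) (with unit conversion) = 5295.0 in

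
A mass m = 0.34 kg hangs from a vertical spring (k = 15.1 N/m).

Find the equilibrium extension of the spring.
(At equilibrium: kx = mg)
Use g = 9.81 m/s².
x_eq = mg/k = 0.34×9.81/15.1 = 0.2209 m = 22.09 cm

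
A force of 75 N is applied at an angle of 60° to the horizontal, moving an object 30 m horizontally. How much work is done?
W = Fd cosθ = 75×30×cos(60°) = 1125.0 J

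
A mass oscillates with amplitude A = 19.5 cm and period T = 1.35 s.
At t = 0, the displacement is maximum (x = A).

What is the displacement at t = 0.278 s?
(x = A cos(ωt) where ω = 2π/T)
ω = 2π/T = 2π/1.35 = 4.654 rad/s
x = A cos(ωt) = 19.5×cos(4.654×0.278) = 5.331 cm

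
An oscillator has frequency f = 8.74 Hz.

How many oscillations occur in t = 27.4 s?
n = f×t = 8.74×27.4 = 239.5 oscillations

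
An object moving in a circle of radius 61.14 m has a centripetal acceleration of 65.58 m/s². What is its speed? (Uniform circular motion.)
v = √(a_c × r) = √(65.58 × 61.14) = 63.32 m/s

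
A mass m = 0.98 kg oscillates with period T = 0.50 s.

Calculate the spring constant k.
T = 2π√(m/k) → k = m(2π/T)² = 0.98×(2π/0.5)² = 154.8 N/m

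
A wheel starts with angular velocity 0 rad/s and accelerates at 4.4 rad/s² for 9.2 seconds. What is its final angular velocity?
ω = ω₀ + αt = 0 + 4.4 × 9.2 = 40.48 rad/s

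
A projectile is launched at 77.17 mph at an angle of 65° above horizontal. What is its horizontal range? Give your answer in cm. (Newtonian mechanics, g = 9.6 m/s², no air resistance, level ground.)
R = v₀² sin(2θ) / g (with unit conversion) = 9497.0 cm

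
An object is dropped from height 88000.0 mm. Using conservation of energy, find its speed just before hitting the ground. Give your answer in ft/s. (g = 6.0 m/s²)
mgh = ½mv² → v = √(2gh) = √(2×6.0×88) = 32.5 m/s = 106.6 ft/s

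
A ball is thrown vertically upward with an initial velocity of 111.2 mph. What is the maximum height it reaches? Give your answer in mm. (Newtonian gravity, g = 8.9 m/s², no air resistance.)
h_max = v₀²/(2g) (with unit conversion) = 138800.0 mm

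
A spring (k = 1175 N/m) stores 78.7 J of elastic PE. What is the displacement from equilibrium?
PE = ½kx² → x = √(2PE/k) = √(2×78.7/1175) = 0.366 m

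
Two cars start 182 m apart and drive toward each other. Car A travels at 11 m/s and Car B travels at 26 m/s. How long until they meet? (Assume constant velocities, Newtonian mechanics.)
Combined speed: v_combined = 11 + 26 = 37 m/s
Time to meet: t = d/37 = 182/37 = 4.92 s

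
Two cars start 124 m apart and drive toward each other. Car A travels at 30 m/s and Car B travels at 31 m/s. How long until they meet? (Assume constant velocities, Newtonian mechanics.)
Combined speed: v_combined = 30 + 31 = 61 m/s
Time to meet: t = d/61 = 124/61 = 2.03 s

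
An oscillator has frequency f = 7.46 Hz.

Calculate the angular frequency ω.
ω = 2πf = 2π×7.46 = 46.87 rad/s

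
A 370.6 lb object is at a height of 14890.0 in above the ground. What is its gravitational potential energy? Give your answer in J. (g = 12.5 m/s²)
PE = mgh = 168.1 kg × 12.5 m/s² × 378.2 m = 7.947e+05 J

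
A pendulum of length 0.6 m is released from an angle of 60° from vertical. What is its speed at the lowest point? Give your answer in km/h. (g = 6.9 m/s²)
h = L(1 − cosθ) = 0.6×(1 − cos60°) = 0.3 m
v = √(2gh) = √(2×6.9×0.3) = 2.035 m/s = 7.325 km/h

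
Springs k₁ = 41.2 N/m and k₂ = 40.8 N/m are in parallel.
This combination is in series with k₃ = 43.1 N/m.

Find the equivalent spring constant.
k₁₂ = k₁ + k₂ = 82 N/m (parallel)
1/k_eq = 1/k₁₂ + 1/k₃ → k_eq = 28.25 N/m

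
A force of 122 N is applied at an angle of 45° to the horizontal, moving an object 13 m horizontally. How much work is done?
W = Fd cosθ = 122×13×cos(45°) = 1121.5 J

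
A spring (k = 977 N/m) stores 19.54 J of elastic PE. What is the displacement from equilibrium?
PE = ½kx² → x = √(2PE/k) = √(2×19.54/977) = 0.2 m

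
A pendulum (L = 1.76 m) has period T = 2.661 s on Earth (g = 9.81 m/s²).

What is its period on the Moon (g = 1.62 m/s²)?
T = 2π√(L/g), so T_moon/T_earth = √(g_earth/g_moon)
T_moon = 2π√(1.76/1.62) = 6.549 s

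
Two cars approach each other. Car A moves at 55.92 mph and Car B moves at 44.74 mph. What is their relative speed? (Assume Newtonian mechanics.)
v_rel = v_A + v_B = 55.92 + 44.74 = 100.7 mph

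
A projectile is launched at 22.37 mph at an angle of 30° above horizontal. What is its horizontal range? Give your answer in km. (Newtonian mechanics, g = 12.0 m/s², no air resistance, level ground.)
R = v₀² sin(2θ) / g (with unit conversion) = 0.007217 km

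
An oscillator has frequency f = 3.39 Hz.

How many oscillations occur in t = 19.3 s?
n = f×t = 3.39×19.3 = 65.43 oscillations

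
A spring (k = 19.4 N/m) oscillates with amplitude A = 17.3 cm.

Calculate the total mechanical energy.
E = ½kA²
E = ½kA² = ½×19.4×(0.173)² = 0.2903 J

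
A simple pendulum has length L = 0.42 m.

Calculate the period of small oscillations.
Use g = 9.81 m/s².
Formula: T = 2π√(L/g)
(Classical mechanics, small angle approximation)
T = 2π√(L/g) = 2π√(0.42/9.81) = 1.3 s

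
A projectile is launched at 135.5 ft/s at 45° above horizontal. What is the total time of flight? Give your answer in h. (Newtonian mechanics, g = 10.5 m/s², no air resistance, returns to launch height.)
T = 2v₀sin(θ)/g (with unit conversion) = 0.001545 h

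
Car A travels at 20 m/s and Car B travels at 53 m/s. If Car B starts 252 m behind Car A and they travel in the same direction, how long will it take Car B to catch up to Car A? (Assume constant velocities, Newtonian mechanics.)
Relative speed: v_rel = 53 - 20 = 33 m/s
Time to catch: t = d₀/v_rel = 252/33 = 7.64 s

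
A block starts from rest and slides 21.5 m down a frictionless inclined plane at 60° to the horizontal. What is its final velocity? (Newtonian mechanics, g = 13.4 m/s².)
a = g sin(θ) = 13.4 × sin(60°) = 11.6 m/s²
v = √(2ad) = √(2 × 11.6 × 21.5) = 22.34 m/s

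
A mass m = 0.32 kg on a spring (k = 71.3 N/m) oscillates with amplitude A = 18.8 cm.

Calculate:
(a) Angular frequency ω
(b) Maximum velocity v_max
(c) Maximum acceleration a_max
ω = √(k/m) = √(71.3/0.32) = 14.93 rad/s
v_max = ωA = 14.93×0.188 = 2.806 m/s
a_max = ω²A = 14.93²×0.188 = 41.89 m/s²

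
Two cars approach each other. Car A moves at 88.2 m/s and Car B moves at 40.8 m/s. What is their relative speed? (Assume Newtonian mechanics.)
v_rel = v_A + v_B = 88.2 + 40.8 = 129.0 m/s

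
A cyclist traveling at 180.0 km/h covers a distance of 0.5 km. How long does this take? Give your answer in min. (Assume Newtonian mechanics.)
t = d/v (with unit conversion) = 0.1667 min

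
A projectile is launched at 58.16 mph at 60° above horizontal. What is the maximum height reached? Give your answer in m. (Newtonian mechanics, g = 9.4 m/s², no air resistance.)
H = v₀²sin²(θ)/(2g) (with unit conversion) = 26.97 m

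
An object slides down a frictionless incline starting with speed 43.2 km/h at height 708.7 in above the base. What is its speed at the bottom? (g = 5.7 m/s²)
½mv₀² + mgh = ½mv² → v = √(v₀² + 2gh) = √(12² + 2×5.7×18) = 18.69 m/s = 67.27 km/h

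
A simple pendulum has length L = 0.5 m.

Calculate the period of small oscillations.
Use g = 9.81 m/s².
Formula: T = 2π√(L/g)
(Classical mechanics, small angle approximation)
T = 2π√(L/g) = 2π√(0.5/9.81) = 1.419 s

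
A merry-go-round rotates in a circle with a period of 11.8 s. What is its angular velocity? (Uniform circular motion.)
ω = 2π/T = 2π/11.8 = 0.5325 rad/s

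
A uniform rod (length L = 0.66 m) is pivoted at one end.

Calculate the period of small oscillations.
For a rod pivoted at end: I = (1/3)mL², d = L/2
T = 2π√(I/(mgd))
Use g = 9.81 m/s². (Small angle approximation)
I/m = (1/3)L² = 0.1452 m²; d = L/2 = 0.33 m
T = 2π√(I/(mgd)) = 2π√(0.1452/(9.81×0.33)) = 1.331 s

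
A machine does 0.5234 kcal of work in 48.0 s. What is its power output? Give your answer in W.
P = W/t = 2190 J / 48 s = 45.62 W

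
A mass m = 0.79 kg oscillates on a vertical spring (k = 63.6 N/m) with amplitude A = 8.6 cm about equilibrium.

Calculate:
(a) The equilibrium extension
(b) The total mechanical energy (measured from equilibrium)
x_eq = mg/k = 0.79×9.81/63.6 = 0.1219 m = 12.19 cm
E = ½kA² = ½×63.6×(0.086)² = 0.2352 J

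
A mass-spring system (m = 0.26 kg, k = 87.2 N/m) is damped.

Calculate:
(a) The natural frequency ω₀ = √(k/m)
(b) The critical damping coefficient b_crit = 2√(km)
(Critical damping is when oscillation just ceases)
ω₀ = √(k/m) = √(87.2/0.26) = 18.31 rad/s
b_crit = 2√(km) = 2√(87.2×0.26) = 9.523 kg/s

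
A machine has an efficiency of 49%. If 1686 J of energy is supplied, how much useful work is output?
W_out = η × W_in = 0.49 × 1686 = 826.14 J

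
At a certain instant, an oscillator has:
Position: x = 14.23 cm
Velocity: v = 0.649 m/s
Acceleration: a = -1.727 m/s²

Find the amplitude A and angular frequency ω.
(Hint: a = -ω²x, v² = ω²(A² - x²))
a = −ω²x → ω = √(|a|/x) = √(1.727/0.1423) = 3.484 rad/s
v² = ω²(A² − x²) → A = √(x² + v²/ω²) = √(0.1423² + 0.649²/3.484²) = 0.2344 m = 23.44 cm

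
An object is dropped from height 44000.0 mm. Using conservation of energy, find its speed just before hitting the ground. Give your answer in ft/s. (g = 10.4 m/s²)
mgh = ½mv² → v = √(2gh) = √(2×10.4×44) = 30.25 m/s = 99.25 ft/s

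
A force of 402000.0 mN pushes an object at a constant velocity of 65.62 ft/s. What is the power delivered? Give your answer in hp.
P = Fv = 402 N × 20 m/s = 8040 W = 10.78 hp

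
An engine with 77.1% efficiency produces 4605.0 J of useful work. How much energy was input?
W_in = W_out/η = 4605.0/0.771 = 5972.8 J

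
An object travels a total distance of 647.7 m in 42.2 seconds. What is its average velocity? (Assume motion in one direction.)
v_avg = Δd / Δt = 647.7 / 42.2 = 15.35 m/s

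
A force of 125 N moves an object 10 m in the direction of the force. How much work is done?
W = Fd = 125×10 = 1250.0 J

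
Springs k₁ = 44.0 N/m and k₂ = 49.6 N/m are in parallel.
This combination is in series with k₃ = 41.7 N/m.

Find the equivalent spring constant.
k₁₂ = k₁ + k₂ = 93.6 N/m (parallel)
1/k_eq = 1/k₁₂ + 1/k₃ → k_eq = 28.85 N/m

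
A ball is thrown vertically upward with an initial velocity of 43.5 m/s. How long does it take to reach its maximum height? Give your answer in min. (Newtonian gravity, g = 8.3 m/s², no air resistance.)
t_up = v₀/g (with unit conversion) = 0.08735 min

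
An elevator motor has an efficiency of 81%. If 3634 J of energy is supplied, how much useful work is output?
W_out = η × W_in = 0.81 × 3634 = 2943.5 J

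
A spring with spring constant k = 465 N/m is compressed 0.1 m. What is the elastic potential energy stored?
PE = ½kx² = ½×465×0.1² = 2.325 J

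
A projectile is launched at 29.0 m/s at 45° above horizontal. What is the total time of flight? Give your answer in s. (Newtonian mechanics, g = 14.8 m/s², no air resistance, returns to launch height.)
T = 2v₀sin(θ)/g = 2.771 s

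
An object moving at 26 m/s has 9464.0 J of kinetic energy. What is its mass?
KE = ½mv² → m = 2KE/v² = 2×9464.0/26² = 28.0 kg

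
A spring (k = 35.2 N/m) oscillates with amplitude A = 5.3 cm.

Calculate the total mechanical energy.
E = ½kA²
E = ½kA² = ½×35.2×(0.053)² = 0.04944 J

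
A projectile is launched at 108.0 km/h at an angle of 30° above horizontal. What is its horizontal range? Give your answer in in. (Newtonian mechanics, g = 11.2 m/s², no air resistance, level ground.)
R = v₀² sin(2θ) / g (with unit conversion) = 2740.0 in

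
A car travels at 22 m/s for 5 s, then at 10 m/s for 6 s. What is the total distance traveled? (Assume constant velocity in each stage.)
d₁ = v₁t₁ = 22 × 5 = 110 m
d₂ = v₂t₂ = 10 × 6 = 60 m
d_total = 110 + 60 = 170 m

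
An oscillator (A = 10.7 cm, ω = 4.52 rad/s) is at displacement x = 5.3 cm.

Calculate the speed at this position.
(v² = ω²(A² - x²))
v = ω√(A² − x²) = 4.52×√(0.107² − 0.053²) = 0.4201 m/s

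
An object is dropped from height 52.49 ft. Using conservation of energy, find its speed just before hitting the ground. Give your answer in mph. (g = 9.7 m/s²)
mgh = ½mv² → v = √(2gh) = √(2×9.7×16) = 17.62 m/s = 39.41 mph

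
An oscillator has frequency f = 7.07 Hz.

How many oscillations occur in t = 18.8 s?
n = f×t = 7.07×18.8 = 132.9 oscillations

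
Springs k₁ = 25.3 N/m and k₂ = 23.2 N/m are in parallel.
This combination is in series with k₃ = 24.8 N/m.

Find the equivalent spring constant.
k₁₂ = k₁ + k₂ = 48.5 N/m (parallel)
1/k_eq = 1/k₁₂ + 1/k₃ → k_eq = 16.41 N/m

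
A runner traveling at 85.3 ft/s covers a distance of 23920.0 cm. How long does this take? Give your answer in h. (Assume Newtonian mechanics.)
t = d/v (with unit conversion) = 0.002556 h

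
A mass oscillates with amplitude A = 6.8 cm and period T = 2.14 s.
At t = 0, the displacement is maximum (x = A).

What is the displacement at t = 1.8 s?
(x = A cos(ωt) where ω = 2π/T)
ω = 2π/T = 2π/2.14 = 2.936 rad/s
x = A cos(ωt) = 6.8×cos(2.936×1.8) = 3.684 cm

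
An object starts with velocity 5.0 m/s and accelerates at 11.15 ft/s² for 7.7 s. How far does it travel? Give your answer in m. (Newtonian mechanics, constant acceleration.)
d = v₀t + ½at² (with unit conversion) = 139.2 m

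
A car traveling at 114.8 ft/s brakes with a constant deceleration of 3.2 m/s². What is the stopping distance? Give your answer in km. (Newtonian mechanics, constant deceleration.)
d = v₀² / (2a) (with unit conversion) = 0.1913 km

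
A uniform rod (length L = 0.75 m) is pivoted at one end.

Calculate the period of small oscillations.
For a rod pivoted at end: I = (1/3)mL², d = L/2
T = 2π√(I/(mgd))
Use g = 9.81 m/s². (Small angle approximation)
I/m = (1/3)L² = 0.1875 m²; d = L/2 = 0.375 m
T = 2π√(I/(mgd)) = 2π√(0.1875/(9.81×0.375)) = 1.419 s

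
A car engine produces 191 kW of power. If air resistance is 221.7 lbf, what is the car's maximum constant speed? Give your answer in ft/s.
P = Fv → v = P/F = 191000 W / 986.2 N = 193.7 m/s = 635.4 ft/s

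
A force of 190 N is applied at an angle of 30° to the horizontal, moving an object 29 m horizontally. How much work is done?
W = Fd cosθ = 190×29×cos(30°) = 4771.8 J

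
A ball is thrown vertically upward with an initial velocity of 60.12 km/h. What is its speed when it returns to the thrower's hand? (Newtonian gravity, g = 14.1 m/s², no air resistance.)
By conservation of energy, the ball returns at the same speed = 60.12 km/h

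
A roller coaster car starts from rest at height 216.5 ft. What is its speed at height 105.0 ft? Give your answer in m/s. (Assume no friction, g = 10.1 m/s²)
mgh₁ = ½mv₂² + mgh₂ → v₂ = √(2g(h₁−h₂)) = √(2×10.1×(65.99−32)) = 26.2 m/s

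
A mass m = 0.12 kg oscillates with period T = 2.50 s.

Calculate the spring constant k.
T = 2π√(m/k) → k = m(2π/T)² = 0.12×(2π/2.5)² = 0.758 N/m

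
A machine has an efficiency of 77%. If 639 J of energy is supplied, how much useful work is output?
W_out = η × W_in = 0.77 × 639 = 492.03 J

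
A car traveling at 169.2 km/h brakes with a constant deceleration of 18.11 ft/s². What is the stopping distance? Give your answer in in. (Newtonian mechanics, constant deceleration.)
d = v₀² / (2a) (with unit conversion) = 7878.0 in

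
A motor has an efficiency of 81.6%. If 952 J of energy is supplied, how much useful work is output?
W_out = η × W_in = 0.816 × 952 = 776.83 J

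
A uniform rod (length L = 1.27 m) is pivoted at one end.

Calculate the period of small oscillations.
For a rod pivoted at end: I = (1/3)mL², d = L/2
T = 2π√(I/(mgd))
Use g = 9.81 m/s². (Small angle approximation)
I/m = (1/3)L² = 0.5376 m²; d = L/2 = 0.635 m
T = 2π√(I/(mgd)) = 2π√(0.5376/(9.81×0.635)) = 1.846 s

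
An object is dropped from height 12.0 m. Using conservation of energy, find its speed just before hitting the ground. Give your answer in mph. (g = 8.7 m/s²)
mgh = ½mv² → v = √(2gh) = √(2×8.7×12) = 14.45 m/s = 32.32 mph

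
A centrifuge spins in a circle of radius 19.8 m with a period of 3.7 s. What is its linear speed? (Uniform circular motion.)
v = 2πr/T = 2π×19.8/3.7 = 33.62 m/s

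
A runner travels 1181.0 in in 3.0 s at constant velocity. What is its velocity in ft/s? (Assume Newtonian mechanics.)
v = d/t (with unit conversion) = 32.81 ft/s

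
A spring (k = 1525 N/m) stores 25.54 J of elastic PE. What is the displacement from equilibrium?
PE = ½kx² → x = √(2PE/k) = √(2×25.54/1525) = 0.183 m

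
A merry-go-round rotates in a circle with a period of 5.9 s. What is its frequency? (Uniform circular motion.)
f = 1/T = 1/5.9 = 0.1695 Hz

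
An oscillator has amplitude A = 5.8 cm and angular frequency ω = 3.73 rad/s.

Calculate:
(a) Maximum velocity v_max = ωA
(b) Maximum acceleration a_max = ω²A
v_max = ωA = 3.73×0.058 = 0.2163 m/s
a_max = ω²A = 3.73²×0.058 = 0.8069 m/s²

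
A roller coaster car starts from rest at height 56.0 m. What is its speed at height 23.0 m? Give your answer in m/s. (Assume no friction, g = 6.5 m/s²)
mgh₁ = ½mv₂² + mgh₂ → v₂ = √(2g(h₁−h₂)) = √(2×6.5×(56−23)) = 20.71 m/s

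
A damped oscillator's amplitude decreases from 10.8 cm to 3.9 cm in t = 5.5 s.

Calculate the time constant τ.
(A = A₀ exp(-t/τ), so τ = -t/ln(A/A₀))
A/A₀ = 3.9/10.8 = 0.3611; ln(A/A₀) = -1.019
τ = −t/ln(A/A₀) = −5.5/-1.019 = 5.4 s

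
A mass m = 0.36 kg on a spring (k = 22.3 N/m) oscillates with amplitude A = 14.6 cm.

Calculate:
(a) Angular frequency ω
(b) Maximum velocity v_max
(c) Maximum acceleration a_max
ω = √(k/m) = √(22.3/0.36) = 7.87 rad/s
v_max = ωA = 7.87×0.146 = 1.149 m/s
a_max = ω²A = 7.87²×0.146 = 9.044 m/s²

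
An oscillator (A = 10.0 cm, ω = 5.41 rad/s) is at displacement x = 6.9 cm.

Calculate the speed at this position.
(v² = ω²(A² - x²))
v = ω√(A² − x²) = 5.41×√(0.1² − 0.069²) = 0.3916 m/s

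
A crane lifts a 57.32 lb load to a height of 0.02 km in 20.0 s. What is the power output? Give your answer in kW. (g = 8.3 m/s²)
W = mgh = 26×8.3×20 = 4316 J
P = W/t = 4316/20 = 215.8 W = 0.2158 kW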